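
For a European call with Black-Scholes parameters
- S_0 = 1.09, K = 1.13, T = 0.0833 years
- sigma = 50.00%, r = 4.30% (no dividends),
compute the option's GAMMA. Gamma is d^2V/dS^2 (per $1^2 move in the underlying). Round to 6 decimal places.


Answer: Gamma = 2.506821

Derivation:
d1 = -0.1527665134; d2 = -0.2970752103
phi(d1) = 0.3943141561; exp(-qT) = 1.0000000000; exp(-rT) = 0.9964245074
Gamma = exp(-qT) * phi(d1) / (S * sigma * sqrt(T)) = 1.0000000000 * 0.3943141561 / (1.0900 * 0.5000 * 0.2886173938) = 2.506821


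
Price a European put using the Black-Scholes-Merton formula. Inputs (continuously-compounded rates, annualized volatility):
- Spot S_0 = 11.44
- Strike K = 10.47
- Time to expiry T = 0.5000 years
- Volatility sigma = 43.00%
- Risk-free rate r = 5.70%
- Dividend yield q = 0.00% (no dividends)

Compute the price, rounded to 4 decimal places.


d1 = (ln(S/K) + (r - q + 0.5*sigma^2) * T) / (sigma * sqrt(T)) = 0.53716094
d2 = d1 - sigma * sqrt(T) = 0.23310502
exp(-rT) = 0.97190229; exp(-qT) = 1.00000000
P = K * exp(-rT) * N(-d2) - S_0 * exp(-qT) * N(-d1)
N(-d1) = 0.29557823; N(-d2) = 0.40783993
P = 10.4700 * 0.97190229 * 0.40783993 - 11.4400 * 1.00000000 * 0.29557823 = 0.7687

Answer: Price = 0.7687


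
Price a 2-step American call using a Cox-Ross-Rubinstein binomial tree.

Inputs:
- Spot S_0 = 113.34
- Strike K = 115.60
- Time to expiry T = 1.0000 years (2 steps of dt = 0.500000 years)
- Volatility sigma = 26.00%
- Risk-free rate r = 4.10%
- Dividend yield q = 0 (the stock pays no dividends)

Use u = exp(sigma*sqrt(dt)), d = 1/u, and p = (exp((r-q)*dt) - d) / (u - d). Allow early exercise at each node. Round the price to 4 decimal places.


dt = T/N = 0.500000
u = exp(sigma*sqrt(dt)) = 1.201833; d = 1/u = 0.832062
p = (exp((r-q)*dt) - d) / (u - d) = 0.510179
Discount per step: exp(-r*dt) = 0.979709
Stock lattice S(k, i) with i counting down-moves:
  k=0: S(0,0) = 113.3400
  k=1: S(1,0) = 136.2157; S(1,1) = 94.3060
  k=2: S(2,0) = 163.7085; S(2,1) = 113.3400; S(2,2) = 78.4684
Terminal payoffs V(N, i) = max(S_T - K, 0):
  V(2,0) = 48.108544; V(2,1) = 0.000000; V(2,2) = 0.000000
Backward induction: V(k, i) = exp(-r*dt) * [p * V(k+1, i) + (1-p) * V(k+1, i+1)]; then take max(V_cont, immediate exercise) for American.
  V(1,0) = exp(-r*dt) * [p*48.108544 + (1-p)*0.000000] = 24.045942; exercise = 20.615735; V(1,0) = max -> 24.045942
  V(1,1) = exp(-r*dt) * [p*0.000000 + (1-p)*0.000000] = 0.000000; exercise = 0.000000; V(1,1) = max -> 0.000000
  V(0,0) = exp(-r*dt) * [p*24.045942 + (1-p)*0.000000] = 12.018808; exercise = 0.000000; V(0,0) = max -> 12.018808

Answer: Price = V(0,0) = 12.0188


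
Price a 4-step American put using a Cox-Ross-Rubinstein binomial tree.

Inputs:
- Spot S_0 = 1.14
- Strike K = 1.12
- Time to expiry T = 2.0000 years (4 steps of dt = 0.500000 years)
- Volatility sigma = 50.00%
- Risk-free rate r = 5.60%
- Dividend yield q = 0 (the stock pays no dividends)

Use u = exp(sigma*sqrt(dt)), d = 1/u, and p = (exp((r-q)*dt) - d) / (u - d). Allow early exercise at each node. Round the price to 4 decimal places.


Answer: Price = V(0,0) = 0.2383

Derivation:
dt = T/N = 0.500000
u = exp(sigma*sqrt(dt)) = 1.424119; d = 1/u = 0.702189
p = (exp((r-q)*dt) - d) / (u - d) = 0.451854
Discount per step: exp(-r*dt) = 0.972388
Stock lattice S(k, i) with i counting down-moves:
  k=0: S(0,0) = 1.1400
  k=1: S(1,0) = 1.6235; S(1,1) = 0.8005
  k=2: S(2,0) = 2.3121; S(2,1) = 1.1400; S(2,2) = 0.5621
  k=3: S(3,0) = 3.2926; S(3,1) = 1.6235; S(3,2) = 0.8005; S(3,3) = 0.3947
  k=4: S(4,0) = 4.6891; S(4,1) = 2.3121; S(4,2) = 1.1400; S(4,3) = 0.5621; S(4,4) = 0.2772
Terminal payoffs V(N, i) = max(K - S_T, 0):
  V(4,0) = 0.000000; V(4,1) = 0.000000; V(4,2) = 0.000000; V(4,3) = 0.557902; V(4,4) = 0.842847
Backward induction: V(k, i) = exp(-r*dt) * [p * V(k+1, i) + (1-p) * V(k+1, i+1)]; then take max(V_cont, immediate exercise) for American.
  V(3,0) = exp(-r*dt) * [p*0.000000 + (1-p)*0.000000] = 0.000000; exercise = 0.000000; V(3,0) = max -> 0.000000
  V(3,1) = exp(-r*dt) * [p*0.000000 + (1-p)*0.000000] = 0.000000; exercise = 0.000000; V(3,1) = max -> 0.000000
  V(3,2) = exp(-r*dt) * [p*0.000000 + (1-p)*0.557902] = 0.297368; exercise = 0.319505; V(3,2) = max -> 0.319505
  V(3,3) = exp(-r*dt) * [p*0.557902 + (1-p)*0.842847] = 0.694376; exercise = 0.725301; V(3,3) = max -> 0.725301
  V(2,0) = exp(-r*dt) * [p*0.000000 + (1-p)*0.000000] = 0.000000; exercise = 0.000000; V(2,0) = max -> 0.000000
  V(2,1) = exp(-r*dt) * [p*0.000000 + (1-p)*0.319505] = 0.170300; exercise = 0.000000; V(2,1) = max -> 0.170300
  V(2,2) = exp(-r*dt) * [p*0.319505 + (1-p)*0.725301] = 0.526977; exercise = 0.557902; V(2,2) = max -> 0.557902
  V(1,0) = exp(-r*dt) * [p*0.000000 + (1-p)*0.170300] = 0.090772; exercise = 0.000000; V(1,0) = max -> 0.090772
  V(1,1) = exp(-r*dt) * [p*0.170300 + (1-p)*0.557902] = 0.372193; exercise = 0.319505; V(1,1) = max -> 0.372193
  V(0,0) = exp(-r*dt) * [p*0.090772 + (1-p)*0.372193] = 0.238266; exercise = 0.000000; V(0,0) = max -> 0.238266


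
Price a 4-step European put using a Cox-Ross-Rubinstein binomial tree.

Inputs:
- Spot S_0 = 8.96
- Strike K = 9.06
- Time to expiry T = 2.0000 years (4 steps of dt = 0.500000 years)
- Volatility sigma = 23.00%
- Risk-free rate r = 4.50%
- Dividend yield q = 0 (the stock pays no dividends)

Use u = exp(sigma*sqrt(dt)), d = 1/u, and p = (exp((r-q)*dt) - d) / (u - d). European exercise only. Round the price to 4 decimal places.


dt = T/N = 0.500000
u = exp(sigma*sqrt(dt)) = 1.176607; d = 1/u = 0.849902
p = (exp((r-q)*dt) - d) / (u - d) = 0.529081
Discount per step: exp(-r*dt) = 0.977751
Stock lattice S(k, i) with i counting down-moves:
  k=0: S(0,0) = 8.9600
  k=1: S(1,0) = 10.5424; S(1,1) = 7.6151
  k=2: S(2,0) = 12.4043; S(2,1) = 8.9600; S(2,2) = 6.4721
  k=3: S(3,0) = 14.5949; S(3,1) = 10.5424; S(3,2) = 7.6151; S(3,3) = 5.5007
  k=4: S(4,0) = 17.1725; S(4,1) = 12.4043; S(4,2) = 8.9600; S(4,3) = 6.4721; S(4,4) = 4.6750
Terminal payoffs V(N, i) = max(K - S_T, 0):
  V(4,0) = 0.000000; V(4,1) = 0.000000; V(4,2) = 0.100000; V(4,3) = 2.587897; V(4,4) = 4.384987
Backward induction: V(k, i) = exp(-r*dt) * [p * V(k+1, i) + (1-p) * V(k+1, i+1)].
  V(3,0) = exp(-r*dt) * [p*0.000000 + (1-p)*0.000000] = 0.000000
  V(3,1) = exp(-r*dt) * [p*0.000000 + (1-p)*0.100000] = 0.046044
  V(3,2) = exp(-r*dt) * [p*0.100000 + (1-p)*2.587897] = 1.243307
  V(3,3) = exp(-r*dt) * [p*2.587897 + (1-p)*4.384987] = 3.357775
  V(2,0) = exp(-r*dt) * [p*0.000000 + (1-p)*0.046044] = 0.021201
  V(2,1) = exp(-r*dt) * [p*0.046044 + (1-p)*1.243307] = 0.596289
  V(2,2) = exp(-r*dt) * [p*1.243307 + (1-p)*3.357775] = 2.189234
  V(1,0) = exp(-r*dt) * [p*0.021201 + (1-p)*0.596289] = 0.285524
  V(1,1) = exp(-r*dt) * [p*0.596289 + (1-p)*2.189234] = 1.316481
  V(0,0) = exp(-r*dt) * [p*0.285524 + (1-p)*1.316481] = 0.753867

Answer: Price = V(0,0) = 0.7539


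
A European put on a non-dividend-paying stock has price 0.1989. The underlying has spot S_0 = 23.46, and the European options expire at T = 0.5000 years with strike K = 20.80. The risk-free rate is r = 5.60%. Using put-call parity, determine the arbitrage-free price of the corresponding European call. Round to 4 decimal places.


Answer: Call price = 3.4332

Derivation:
Put-call parity: C - P = S_0 * exp(-qT) - K * exp(-rT).
S_0 * exp(-qT) = 23.4600 * 1.00000000 = 23.46000000
K * exp(-rT) = 20.8000 * 0.97238837 = 20.22567803
C = P + S*exp(-qT) - K*exp(-rT)
C = 0.1989 + 23.46000000 - 20.22567803 = 3.4332


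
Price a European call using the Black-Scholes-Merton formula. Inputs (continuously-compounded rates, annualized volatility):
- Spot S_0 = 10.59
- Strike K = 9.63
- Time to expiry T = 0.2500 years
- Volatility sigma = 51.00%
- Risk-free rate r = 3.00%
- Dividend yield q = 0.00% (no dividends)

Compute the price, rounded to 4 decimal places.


Answer: Price = 1.6190

Derivation:
d1 = (ln(S/K) + (r - q + 0.5*sigma^2) * T) / (sigma * sqrt(T)) = 0.52956641
d2 = d1 - sigma * sqrt(T) = 0.27456641
exp(-rT) = 0.99252805; exp(-qT) = 1.00000000
C = S_0 * exp(-qT) * N(d1) - K * exp(-rT) * N(d2)
N(d1) = 0.70179370; N(d2) = 0.60817531
C = 10.5900 * 1.00000000 * 0.70179370 - 9.6300 * 0.99252805 * 0.60817531 = 1.6190


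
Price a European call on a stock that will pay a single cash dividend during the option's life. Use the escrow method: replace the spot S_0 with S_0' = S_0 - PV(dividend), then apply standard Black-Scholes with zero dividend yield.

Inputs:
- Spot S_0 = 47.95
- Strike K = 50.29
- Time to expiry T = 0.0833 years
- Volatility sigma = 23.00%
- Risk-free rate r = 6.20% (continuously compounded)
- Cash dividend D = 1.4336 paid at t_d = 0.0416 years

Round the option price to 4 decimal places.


PV(D) = D * exp(-r * t_d) = 1.4336 * 0.99742412 = 1.42990722
S_0' = S_0 - PV(D) = 47.9500 - 1.42990722 = 46.52009278
d1 = (ln(S_0'/K) + (r + sigma^2/2)*T) / (sigma*sqrt(T)) = -1.06284900
d2 = d1 - sigma*sqrt(T) = -1.12923100
exp(-rT) = 0.99484871
N(d1) = 0.14392522; N(d2) = 0.12940020
C = S_0' * N(d1) - K * exp(-rT) * N(d2) = 46.52009278 * 0.14392522 - 50.2900 * 0.99484871 * 0.12940020 = 0.2214

Answer: Price = 0.2214


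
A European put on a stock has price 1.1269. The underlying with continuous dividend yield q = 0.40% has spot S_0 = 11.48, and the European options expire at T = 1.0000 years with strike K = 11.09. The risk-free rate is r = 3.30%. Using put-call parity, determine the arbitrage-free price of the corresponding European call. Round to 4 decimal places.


Answer: Call price = 1.8311

Derivation:
Put-call parity: C - P = S_0 * exp(-qT) - K * exp(-rT).
S_0 * exp(-qT) = 11.4800 * 0.99600799 = 11.43417172
K * exp(-rT) = 11.0900 * 0.96753856 = 10.73000263
C = P + S*exp(-qT) - K*exp(-rT)
C = 1.1269 + 11.43417172 - 10.73000263 = 1.8311


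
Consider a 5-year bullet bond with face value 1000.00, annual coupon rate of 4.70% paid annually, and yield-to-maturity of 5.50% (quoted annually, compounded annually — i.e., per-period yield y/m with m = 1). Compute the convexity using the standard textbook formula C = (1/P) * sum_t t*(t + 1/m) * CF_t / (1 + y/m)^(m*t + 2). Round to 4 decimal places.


Coupon per period c = face * coupon_rate / m = 47.000000
Periods per year m = 1; per-period yield y/m = 0.055000
Number of cashflows N = 5
Cashflows (t years, CF_t, discount factor 1/(1+y/m)^(m*t), PV):
  t = 1.0000: CF_t = 47.000000, DF = 0.947867, PV = 44.549763
  t = 2.0000: CF_t = 47.000000, DF = 0.898452, PV = 42.227264
  t = 3.0000: CF_t = 47.000000, DF = 0.851614, PV = 40.025842
  t = 4.0000: CF_t = 47.000000, DF = 0.807217, PV = 37.939187
  t = 5.0000: CF_t = 1047.000000, DF = 0.765134, PV = 801.095668
Price P = sum_t PV_t = 965.837724
Convexity numerator sum_t t*(t + 1/m) * CF_t / (1+y/m)^(m*t + 2):
  t = 1.0000: term = 80.051684
  t = 2.0000: term = 227.635122
  t = 3.0000: term = 431.535776
  t = 4.0000: term = 681.731083
  t = 5.0000: term = 21592.390157
Convexity = (1/P) * sum = 23013.343821 / 965.837724 = 23.827340

Answer: Convexity = 23.8273


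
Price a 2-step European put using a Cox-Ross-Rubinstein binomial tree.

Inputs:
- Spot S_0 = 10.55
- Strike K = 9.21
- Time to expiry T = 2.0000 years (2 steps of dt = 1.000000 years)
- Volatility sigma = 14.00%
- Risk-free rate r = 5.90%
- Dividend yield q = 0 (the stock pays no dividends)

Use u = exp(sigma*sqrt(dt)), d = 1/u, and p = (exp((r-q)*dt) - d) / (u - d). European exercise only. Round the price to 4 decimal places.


Answer: Price = V(0,0) = 0.1115

Derivation:
dt = T/N = 1.000000
u = exp(sigma*sqrt(dt)) = 1.150274; d = 1/u = 0.869358
p = (exp((r-q)*dt) - d) / (u - d) = 0.681404
Discount per step: exp(-r*dt) = 0.942707
Stock lattice S(k, i) with i counting down-moves:
  k=0: S(0,0) = 10.5500
  k=1: S(1,0) = 12.1354; S(1,1) = 9.1717
  k=2: S(2,0) = 13.9590; S(2,1) = 10.5500; S(2,2) = 7.9735
Terminal payoffs V(N, i) = max(K - S_T, 0):
  V(2,0) = 0.000000; V(2,1) = 0.000000; V(2,2) = 1.236482
Backward induction: V(k, i) = exp(-r*dt) * [p * V(k+1, i) + (1-p) * V(k+1, i+1)].
  V(1,0) = exp(-r*dt) * [p*0.000000 + (1-p)*0.000000] = 0.000000
  V(1,1) = exp(-r*dt) * [p*0.000000 + (1-p)*1.236482] = 0.371368
  V(0,0) = exp(-r*dt) * [p*0.000000 + (1-p)*0.371368] = 0.111538


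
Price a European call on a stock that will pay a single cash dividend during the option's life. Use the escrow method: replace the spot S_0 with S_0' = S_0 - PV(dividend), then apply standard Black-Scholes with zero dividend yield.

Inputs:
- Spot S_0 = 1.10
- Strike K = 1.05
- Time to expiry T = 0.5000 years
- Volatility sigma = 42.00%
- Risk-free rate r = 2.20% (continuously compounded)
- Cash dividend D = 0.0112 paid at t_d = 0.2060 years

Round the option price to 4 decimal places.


Answer: Price = 0.1523

Derivation:
PV(D) = D * exp(-r * t_d) = 0.0112 * 0.99547825 = 0.01114936
S_0' = S_0 - PV(D) = 1.1000 - 0.01114936 = 1.08885064
d1 = (ln(S_0'/K) + (r + sigma^2/2)*T) / (sigma*sqrt(T)) = 0.30786931
d2 = d1 - sigma*sqrt(T) = 0.01088446
exp(-rT) = 0.98906028
N(d1) = 0.62090911; N(d2) = 0.50434219
C = S_0' * N(d1) - K * exp(-rT) * N(d2) = 1.08885064 * 0.62090911 - 1.0500 * 0.98906028 * 0.50434219 = 0.1523


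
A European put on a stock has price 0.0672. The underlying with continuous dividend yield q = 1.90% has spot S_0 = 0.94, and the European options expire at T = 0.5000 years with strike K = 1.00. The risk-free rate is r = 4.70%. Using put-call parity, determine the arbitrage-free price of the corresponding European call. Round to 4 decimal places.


Put-call parity: C - P = S_0 * exp(-qT) - K * exp(-rT).
S_0 * exp(-qT) = 0.9400 * 0.99054498 = 0.93111228
K * exp(-rT) = 1.0000 * 0.97677397 = 0.97677397
C = P + S*exp(-qT) - K*exp(-rT)
C = 0.0672 + 0.93111228 - 0.97677397 = 0.0215

Answer: Call price = 0.0215


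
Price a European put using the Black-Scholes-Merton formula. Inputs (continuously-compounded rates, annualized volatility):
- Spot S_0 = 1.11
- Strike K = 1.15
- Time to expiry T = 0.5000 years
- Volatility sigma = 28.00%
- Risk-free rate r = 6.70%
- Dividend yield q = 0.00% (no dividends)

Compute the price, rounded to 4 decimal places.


Answer: Price = 0.0887

Derivation:
d1 = (ln(S/K) + (r - q + 0.5*sigma^2) * T) / (sigma * sqrt(T)) = 0.08938877
d2 = d1 - sigma * sqrt(T) = -0.10860113
exp(-rT) = 0.96705491; exp(-qT) = 1.00000000
P = K * exp(-rT) * N(-d2) - S_0 * exp(-qT) * N(-d1)
N(-d1) = 0.46438648; N(-d2) = 0.54324057
P = 1.1500 * 0.96705491 * 0.54324057 - 1.1100 * 1.00000000 * 0.46438648 = 0.0887


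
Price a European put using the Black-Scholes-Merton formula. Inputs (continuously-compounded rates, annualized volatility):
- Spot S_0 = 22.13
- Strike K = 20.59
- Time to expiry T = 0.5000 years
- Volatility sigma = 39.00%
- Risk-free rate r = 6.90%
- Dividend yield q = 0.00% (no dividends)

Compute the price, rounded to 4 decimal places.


d1 = (ln(S/K) + (r - q + 0.5*sigma^2) * T) / (sigma * sqrt(T)) = 0.52454136
d2 = d1 - sigma * sqrt(T) = 0.24876971
exp(-rT) = 0.96608834; exp(-qT) = 1.00000000
P = K * exp(-rT) * N(-d2) - S_0 * exp(-qT) * N(-d1)
N(-d1) = 0.29995103; N(-d2) = 0.40176946
P = 20.5900 * 0.96608834 * 0.40176946 - 22.1300 * 1.00000000 * 0.29995103 = 1.3540

Answer: Price = 1.3540


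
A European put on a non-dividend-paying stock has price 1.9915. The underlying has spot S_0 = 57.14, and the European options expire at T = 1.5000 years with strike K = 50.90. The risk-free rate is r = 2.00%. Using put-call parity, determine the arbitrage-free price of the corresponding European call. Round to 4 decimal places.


Put-call parity: C - P = S_0 * exp(-qT) - K * exp(-rT).
S_0 * exp(-qT) = 57.1400 * 1.00000000 = 57.14000000
K * exp(-rT) = 50.9000 * 0.97044553 = 49.39567766
C = P + S*exp(-qT) - K*exp(-rT)
C = 1.9915 + 57.14000000 - 49.39567766 = 9.7358

Answer: Call price = 9.7358


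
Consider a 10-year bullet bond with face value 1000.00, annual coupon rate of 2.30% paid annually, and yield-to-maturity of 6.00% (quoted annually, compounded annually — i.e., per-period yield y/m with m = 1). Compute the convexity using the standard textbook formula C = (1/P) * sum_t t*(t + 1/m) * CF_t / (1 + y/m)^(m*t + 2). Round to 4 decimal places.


Coupon per period c = face * coupon_rate / m = 23.000000
Periods per year m = 1; per-period yield y/m = 0.060000
Number of cashflows N = 10
Cashflows (t years, CF_t, discount factor 1/(1+y/m)^(m*t), PV):
  t = 1.0000: CF_t = 23.000000, DF = 0.943396, PV = 21.698113
  t = 2.0000: CF_t = 23.000000, DF = 0.889996, PV = 20.469918
  t = 3.0000: CF_t = 23.000000, DF = 0.839619, PV = 19.311244
  t = 4.0000: CF_t = 23.000000, DF = 0.792094, PV = 18.218154
  t = 5.0000: CF_t = 23.000000, DF = 0.747258, PV = 17.186938
  t = 6.0000: CF_t = 23.000000, DF = 0.704961, PV = 16.214092
  t = 7.0000: CF_t = 23.000000, DF = 0.665057, PV = 15.296314
  t = 8.0000: CF_t = 23.000000, DF = 0.627412, PV = 14.430485
  t = 9.0000: CF_t = 23.000000, DF = 0.591898, PV = 13.613665
  t = 10.0000: CF_t = 1023.000000, DF = 0.558395, PV = 571.237857
Price P = sum_t PV_t = 727.676779
Convexity numerator sum_t t*(t + 1/m) * CF_t / (1+y/m)^(m*t + 2):
  t = 1.0000: term = 38.622487
  t = 2.0000: term = 109.308926
  t = 3.0000: term = 206.243256
  t = 4.0000: term = 324.281849
  t = 5.0000: term = 458.889408
  t = 6.0000: term = 606.080351
  t = 7.0000: term = 762.365221
  t = 8.0000: term = 924.701751
  t = 9.0000: term = 1090.450178
  t = 10.0000: term = 55923.962483
Convexity = (1/P) * sum = 60444.905908 / 727.676779 = 83.065597

Answer: Convexity = 83.0656


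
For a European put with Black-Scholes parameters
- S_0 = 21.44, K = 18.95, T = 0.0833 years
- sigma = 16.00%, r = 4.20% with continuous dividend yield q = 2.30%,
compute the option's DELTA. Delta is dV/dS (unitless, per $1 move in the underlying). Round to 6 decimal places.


d1 = 2.7307637071; d2 = 2.6845849241
phi(d1) = 0.0095857875; exp(-qT) = 0.9980859342; exp(-rT) = 0.9965075130
N(-d1) = 0.0031593879
Delta = -exp(-qT) * N(-d1) = -0.9980859342 * 0.0031593879 = -0.003153

Answer: Delta = -0.003153


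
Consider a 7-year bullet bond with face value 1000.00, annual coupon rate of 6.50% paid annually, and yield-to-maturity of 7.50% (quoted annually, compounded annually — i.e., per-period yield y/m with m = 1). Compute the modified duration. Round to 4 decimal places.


Answer: Modified duration = 5.3997

Derivation:
Coupon per period c = face * coupon_rate / m = 65.000000
Periods per year m = 1; per-period yield y/m = 0.075000
Number of cashflows N = 7
Cashflows (t years, CF_t, discount factor 1/(1+y/m)^(m*t), PV):
  t = 1.0000: CF_t = 65.000000, DF = 0.930233, PV = 60.465116
  t = 2.0000: CF_t = 65.000000, DF = 0.865333, PV = 56.246620
  t = 3.0000: CF_t = 65.000000, DF = 0.804961, PV = 52.322437
  t = 4.0000: CF_t = 65.000000, DF = 0.748801, PV = 48.672034
  t = 5.0000: CF_t = 65.000000, DF = 0.696559, PV = 45.276311
  t = 6.0000: CF_t = 65.000000, DF = 0.647962, PV = 42.117499
  t = 7.0000: CF_t = 1065.000000, DF = 0.602755, PV = 641.933969
Price P = sum_t PV_t = 947.033987
First compute Macaulay numerator sum_t t * PV_t:
  t * PV_t at t = 1.0000: 60.465116
  t * PV_t at t = 2.0000: 112.493240
  t * PV_t at t = 3.0000: 156.967311
  t * PV_t at t = 4.0000: 194.688138
  t * PV_t at t = 5.0000: 226.381556
  t * PV_t at t = 6.0000: 252.704992
  t * PV_t at t = 7.0000: 4493.537786
Macaulay duration D = 5497.238139 / 947.033987 = 5.804689
Modified duration = D / (1 + y/m) = 5.804689 / (1 + 0.075000) = 5.399711


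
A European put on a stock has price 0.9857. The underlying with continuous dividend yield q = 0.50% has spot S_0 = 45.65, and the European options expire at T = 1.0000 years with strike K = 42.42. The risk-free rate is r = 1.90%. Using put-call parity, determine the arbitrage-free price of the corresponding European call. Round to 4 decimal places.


Put-call parity: C - P = S_0 * exp(-qT) - K * exp(-rT).
S_0 * exp(-qT) = 45.6500 * 0.99501248 = 45.42231968
K * exp(-rT) = 42.4200 * 0.98117936 = 41.62162855
C = P + S*exp(-qT) - K*exp(-rT)
C = 0.9857 + 45.42231968 - 41.62162855 = 4.7864

Answer: Call price = 4.7864


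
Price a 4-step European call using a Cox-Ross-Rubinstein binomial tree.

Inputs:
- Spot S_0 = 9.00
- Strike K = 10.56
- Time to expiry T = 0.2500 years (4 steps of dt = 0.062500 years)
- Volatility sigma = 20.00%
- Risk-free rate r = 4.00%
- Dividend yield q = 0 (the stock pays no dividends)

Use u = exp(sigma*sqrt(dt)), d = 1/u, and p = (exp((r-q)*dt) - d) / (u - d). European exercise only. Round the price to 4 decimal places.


dt = T/N = 0.062500
u = exp(sigma*sqrt(dt)) = 1.051271; d = 1/u = 0.951229
p = (exp((r-q)*dt) - d) / (u - d) = 0.512523
Discount per step: exp(-r*dt) = 0.997503
Stock lattice S(k, i) with i counting down-moves:
  k=0: S(0,0) = 9.0000
  k=1: S(1,0) = 9.4614; S(1,1) = 8.5611
  k=2: S(2,0) = 9.9465; S(2,1) = 9.0000; S(2,2) = 8.1435
  k=3: S(3,0) = 10.4565; S(3,1) = 9.4614; S(3,2) = 8.5611; S(3,3) = 7.7464
  k=4: S(4,0) = 10.9926; S(4,1) = 9.9465; S(4,2) = 9.0000; S(4,3) = 8.1435; S(4,4) = 7.3686
Terminal payoffs V(N, i) = max(S_T - K, 0):
  V(4,0) = 0.432625; V(4,1) = 0.000000; V(4,2) = 0.000000; V(4,3) = 0.000000; V(4,4) = 0.000000
Backward induction: V(k, i) = exp(-r*dt) * [p * V(k+1, i) + (1-p) * V(k+1, i+1)].
  V(3,0) = exp(-r*dt) * [p*0.432625 + (1-p)*0.000000] = 0.221177
  V(3,1) = exp(-r*dt) * [p*0.000000 + (1-p)*0.000000] = 0.000000
  V(3,2) = exp(-r*dt) * [p*0.000000 + (1-p)*0.000000] = 0.000000
  V(3,3) = exp(-r*dt) * [p*0.000000 + (1-p)*0.000000] = 0.000000
  V(2,0) = exp(-r*dt) * [p*0.221177 + (1-p)*0.000000] = 0.113075
  V(2,1) = exp(-r*dt) * [p*0.000000 + (1-p)*0.000000] = 0.000000
  V(2,2) = exp(-r*dt) * [p*0.000000 + (1-p)*0.000000] = 0.000000
  V(1,0) = exp(-r*dt) * [p*0.113075 + (1-p)*0.000000] = 0.057809
  V(1,1) = exp(-r*dt) * [p*0.000000 + (1-p)*0.000000] = 0.000000
  V(0,0) = exp(-r*dt) * [p*0.057809 + (1-p)*0.000000] = 0.029554

Answer: Price = V(0,0) = 0.0296


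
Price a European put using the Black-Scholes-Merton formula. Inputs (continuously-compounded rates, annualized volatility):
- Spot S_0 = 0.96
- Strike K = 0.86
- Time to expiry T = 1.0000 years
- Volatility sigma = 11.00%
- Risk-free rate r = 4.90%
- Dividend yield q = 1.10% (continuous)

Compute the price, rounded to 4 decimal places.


Answer: Price = 0.0040

Derivation:
d1 = (ln(S/K) + (r - q + 0.5*sigma^2) * T) / (sigma * sqrt(T)) = 1.40046268
d2 = d1 - sigma * sqrt(T) = 1.29046268
exp(-rT) = 0.95218113; exp(-qT) = 0.98906028
P = K * exp(-rT) * N(-d2) - S_0 * exp(-qT) * N(-d1)
N(-d1) = 0.08068741; N(-d2) = 0.09844503
P = 0.8600 * 0.95218113 * 0.09844503 - 0.9600 * 0.98906028 * 0.08068741 = 0.0040


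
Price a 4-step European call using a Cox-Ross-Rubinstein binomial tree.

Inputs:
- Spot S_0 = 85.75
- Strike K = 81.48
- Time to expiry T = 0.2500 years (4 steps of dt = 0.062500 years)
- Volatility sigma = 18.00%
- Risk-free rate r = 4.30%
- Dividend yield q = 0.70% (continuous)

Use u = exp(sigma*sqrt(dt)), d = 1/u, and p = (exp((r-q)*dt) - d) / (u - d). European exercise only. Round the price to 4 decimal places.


dt = T/N = 0.062500
u = exp(sigma*sqrt(dt)) = 1.046028; d = 1/u = 0.955997
p = (exp((r-q)*dt) - d) / (u - d) = 0.513772
Discount per step: exp(-r*dt) = 0.997316
Stock lattice S(k, i) with i counting down-moves:
  k=0: S(0,0) = 85.7500
  k=1: S(1,0) = 89.6969; S(1,1) = 81.9768
  k=2: S(2,0) = 93.8254; S(2,1) = 85.7500; S(2,2) = 78.3696
  k=3: S(3,0) = 98.1440; S(3,1) = 89.6969; S(3,2) = 81.9768; S(3,3) = 74.9211
  k=4: S(4,0) = 102.6614; S(4,1) = 93.8254; S(4,2) = 85.7500; S(4,3) = 78.3696; S(4,4) = 71.6244
Terminal payoffs V(N, i) = max(S_T - K, 0):
  V(4,0) = 21.181389; V(4,1) = 12.345445; V(4,2) = 4.270000; V(4,3) = 0.000000; V(4,4) = 0.000000
Backward induction: V(k, i) = exp(-r*dt) * [p * V(k+1, i) + (1-p) * V(k+1, i+1)].
  V(3,0) = exp(-r*dt) * [p*21.181389 + (1-p)*12.345445] = 16.839784
  V(3,1) = exp(-r*dt) * [p*12.345445 + (1-p)*4.270000] = 8.396339
  V(3,2) = exp(-r*dt) * [p*4.270000 + (1-p)*0.000000] = 2.187917
  V(3,3) = exp(-r*dt) * [p*0.000000 + (1-p)*0.000000] = 0.000000
  V(2,0) = exp(-r*dt) * [p*16.839784 + (1-p)*8.396339] = 12.700164
  V(2,1) = exp(-r*dt) * [p*8.396339 + (1-p)*2.187917] = 5.363195
  V(2,2) = exp(-r*dt) * [p*2.187917 + (1-p)*0.000000] = 1.121073
  V(1,0) = exp(-r*dt) * [p*12.700164 + (1-p)*5.363195] = 9.108210
  V(1,1) = exp(-r*dt) * [p*5.363195 + (1-p)*1.121073] = 3.291696
  V(0,0) = exp(-r*dt) * [p*9.108210 + (1-p)*3.291696] = 6.263201

Answer: Price = V(0,0) = 6.2632


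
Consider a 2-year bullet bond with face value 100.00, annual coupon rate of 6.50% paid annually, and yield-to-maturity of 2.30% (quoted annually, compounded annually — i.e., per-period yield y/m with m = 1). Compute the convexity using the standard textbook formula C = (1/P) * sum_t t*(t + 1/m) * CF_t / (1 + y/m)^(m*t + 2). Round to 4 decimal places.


Answer: Convexity = 5.5086

Derivation:
Coupon per period c = face * coupon_rate / m = 6.500000
Periods per year m = 1; per-period yield y/m = 0.023000
Number of cashflows N = 2
Cashflows (t years, CF_t, discount factor 1/(1+y/m)^(m*t), PV):
  t = 1.0000: CF_t = 6.500000, DF = 0.977517, PV = 6.353861
  t = 2.0000: CF_t = 106.500000, DF = 0.955540, PV = 101.764977
Price P = sum_t PV_t = 108.118839
Convexity numerator sum_t t*(t + 1/m) * CF_t / (1+y/m)^(m*t + 2):
  t = 1.0000: term = 12.142733
  t = 2.0000: term = 583.442852
Convexity = (1/P) * sum = 595.585585 / 108.118839 = 5.508620


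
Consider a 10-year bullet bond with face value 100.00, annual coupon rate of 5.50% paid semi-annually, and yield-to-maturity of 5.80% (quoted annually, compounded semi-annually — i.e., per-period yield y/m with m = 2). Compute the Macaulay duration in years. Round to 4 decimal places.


Answer: Macaulay duration = 7.7937 years

Derivation:
Coupon per period c = face * coupon_rate / m = 2.750000
Periods per year m = 2; per-period yield y/m = 0.029000
Number of cashflows N = 20
Cashflows (t years, CF_t, discount factor 1/(1+y/m)^(m*t), PV):
  t = 0.5000: CF_t = 2.750000, DF = 0.971817, PV = 2.672498
  t = 1.0000: CF_t = 2.750000, DF = 0.944429, PV = 2.597179
  t = 1.5000: CF_t = 2.750000, DF = 0.917812, PV = 2.523984
  t = 2.0000: CF_t = 2.750000, DF = 0.891946, PV = 2.452851
  t = 2.5000: CF_t = 2.750000, DF = 0.866808, PV = 2.383723
  t = 3.0000: CF_t = 2.750000, DF = 0.842379, PV = 2.316543
  t = 3.5000: CF_t = 2.750000, DF = 0.818639, PV = 2.251257
  t = 4.0000: CF_t = 2.750000, DF = 0.795567, PV = 2.187810
  t = 4.5000: CF_t = 2.750000, DF = 0.773146, PV = 2.126152
  t = 5.0000: CF_t = 2.750000, DF = 0.751357, PV = 2.066231
  t = 5.5000: CF_t = 2.750000, DF = 0.730182, PV = 2.007999
  t = 6.0000: CF_t = 2.750000, DF = 0.709603, PV = 1.951409
  t = 6.5000: CF_t = 2.750000, DF = 0.689605, PV = 1.896413
  t = 7.0000: CF_t = 2.750000, DF = 0.670170, PV = 1.842967
  t = 7.5000: CF_t = 2.750000, DF = 0.651282, PV = 1.791027
  t = 8.0000: CF_t = 2.750000, DF = 0.632928, PV = 1.740551
  t = 8.5000: CF_t = 2.750000, DF = 0.615090, PV = 1.691497
  t = 9.0000: CF_t = 2.750000, DF = 0.597755, PV = 1.643826
  t = 9.5000: CF_t = 2.750000, DF = 0.580909, PV = 1.597499
  t = 10.0000: CF_t = 102.750000, DF = 0.564537, PV = 58.006189
Price P = sum_t PV_t = 97.747606
Macaulay numerator sum_t t * PV_t:
  t * PV_t at t = 0.5000: 1.336249
  t * PV_t at t = 1.0000: 2.597179
  t * PV_t at t = 1.5000: 3.785976
  t * PV_t at t = 2.0000: 4.905702
  t * PV_t at t = 2.5000: 5.959308
  t * PV_t at t = 3.0000: 6.949630
  t * PV_t at t = 3.5000: 7.879399
  t * PV_t at t = 4.0000: 8.751242
  t * PV_t at t = 4.5000: 9.567684
  t * PV_t at t = 5.0000: 10.331157
  t * PV_t at t = 5.5000: 11.043997
  t * PV_t at t = 6.0000: 11.708451
  t * PV_t at t = 6.5000: 12.326682
  t * PV_t at t = 7.0000: 12.900766
  t * PV_t at t = 7.5000: 13.432701
  t * PV_t at t = 8.0000: 13.924406
  t * PV_t at t = 8.5000: 14.377728
  t * PV_t at t = 9.0000: 14.794438
  t * PV_t at t = 9.5000: 15.176240
  t * PV_t at t = 10.0000: 580.061893
Macaulay duration D = (sum_t t * PV_t) / P = 761.810826 / 97.747606 = 7.793652


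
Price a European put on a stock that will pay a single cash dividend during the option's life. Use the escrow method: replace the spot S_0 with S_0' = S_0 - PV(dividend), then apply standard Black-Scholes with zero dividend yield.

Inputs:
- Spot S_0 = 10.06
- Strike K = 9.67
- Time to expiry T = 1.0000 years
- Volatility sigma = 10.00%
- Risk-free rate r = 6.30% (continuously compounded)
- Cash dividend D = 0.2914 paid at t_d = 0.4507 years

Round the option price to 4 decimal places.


PV(D) = D * exp(-r * t_d) = 0.2914 * 0.97200522 = 0.28324232
S_0' = S_0 - PV(D) = 10.0600 - 0.28324232 = 9.77675768
d1 = (ln(S_0'/K) + (r + sigma^2/2)*T) / (sigma*sqrt(T)) = 0.78979594
d2 = d1 - sigma*sqrt(T) = 0.68979594
exp(-rT) = 0.93894347
N(-d1) = 0.21482348; N(-d2) = 0.24516126
P = K * exp(-rT) * N(-d2) - S_0' * N(-d1) = 9.6700 * 0.93894347 * 0.24516126 - 9.77675768 * 0.21482348 = 0.1257

Answer: Price = 0.1257


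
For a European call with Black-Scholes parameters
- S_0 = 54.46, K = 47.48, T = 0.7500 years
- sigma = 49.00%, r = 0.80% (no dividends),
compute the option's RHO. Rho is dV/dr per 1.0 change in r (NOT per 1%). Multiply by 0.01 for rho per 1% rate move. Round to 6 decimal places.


d1 = 0.5495323962; d2 = 0.1251799483
phi(d1) = 0.3430320279; exp(-qT) = 1.0000000000; exp(-rT) = 0.9940179641
N(d2) = 0.5498094544
Rho = K*T*exp(-rT)*N(d2) = 47.4800 * 0.7500 * 0.9940179641 * 0.5498094544 = 19.461594

Answer: Rho = 19.461594


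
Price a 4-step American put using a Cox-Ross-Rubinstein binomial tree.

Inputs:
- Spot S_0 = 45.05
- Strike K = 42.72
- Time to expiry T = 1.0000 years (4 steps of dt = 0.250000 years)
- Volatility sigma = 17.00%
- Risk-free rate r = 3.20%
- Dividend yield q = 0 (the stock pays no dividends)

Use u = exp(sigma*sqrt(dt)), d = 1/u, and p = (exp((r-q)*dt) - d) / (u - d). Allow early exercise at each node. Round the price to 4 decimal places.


Answer: Price = V(0,0) = 1.5795

Derivation:
dt = T/N = 0.250000
u = exp(sigma*sqrt(dt)) = 1.088717; d = 1/u = 0.918512
p = (exp((r-q)*dt) - d) / (u - d) = 0.525954
Discount per step: exp(-r*dt) = 0.992032
Stock lattice S(k, i) with i counting down-moves:
  k=0: S(0,0) = 45.0500
  k=1: S(1,0) = 49.0467; S(1,1) = 41.3790
  k=2: S(2,0) = 53.3980; S(2,1) = 45.0500; S(2,2) = 38.0071
  k=3: S(3,0) = 58.1353; S(3,1) = 49.0467; S(3,2) = 41.3790; S(3,3) = 34.9100
  k=4: S(4,0) = 63.2929; S(4,1) = 53.3980; S(4,2) = 45.0500; S(4,3) = 38.0071; S(4,4) = 32.0653
Terminal payoffs V(N, i) = max(K - S_T, 0):
  V(4,0) = 0.000000; V(4,1) = 0.000000; V(4,2) = 0.000000; V(4,3) = 4.712900; V(4,4) = 10.654747
Backward induction: V(k, i) = exp(-r*dt) * [p * V(k+1, i) + (1-p) * V(k+1, i+1)]; then take max(V_cont, immediate exercise) for American.
  V(3,0) = exp(-r*dt) * [p*0.000000 + (1-p)*0.000000] = 0.000000; exercise = 0.000000; V(3,0) = max -> 0.000000
  V(3,1) = exp(-r*dt) * [p*0.000000 + (1-p)*0.000000] = 0.000000; exercise = 0.000000; V(3,1) = max -> 0.000000
  V(3,2) = exp(-r*dt) * [p*0.000000 + (1-p)*4.712900] = 2.216332; exercise = 1.341022; V(3,2) = max -> 2.216332
  V(3,3) = exp(-r*dt) * [p*4.712900 + (1-p)*10.654747] = 7.469615; exercise = 7.810012; V(3,3) = max -> 7.810012
  V(2,0) = exp(-r*dt) * [p*0.000000 + (1-p)*0.000000] = 0.000000; exercise = 0.000000; V(2,0) = max -> 0.000000
  V(2,1) = exp(-r*dt) * [p*0.000000 + (1-p)*2.216332] = 1.042273; exercise = 0.000000; V(2,1) = max -> 1.042273
  V(2,2) = exp(-r*dt) * [p*2.216332 + (1-p)*7.810012] = 4.829208; exercise = 4.712900; V(2,2) = max -> 4.829208
  V(1,0) = exp(-r*dt) * [p*0.000000 + (1-p)*1.042273] = 0.490149; exercise = 0.000000; V(1,0) = max -> 0.490149
  V(1,1) = exp(-r*dt) * [p*1.042273 + (1-p)*4.829208] = 2.814847; exercise = 1.341022; V(1,1) = max -> 2.814847
  V(0,0) = exp(-r*dt) * [p*0.490149 + (1-p)*2.814847] = 1.579477; exercise = 0.000000; V(0,0) = max -> 1.579477


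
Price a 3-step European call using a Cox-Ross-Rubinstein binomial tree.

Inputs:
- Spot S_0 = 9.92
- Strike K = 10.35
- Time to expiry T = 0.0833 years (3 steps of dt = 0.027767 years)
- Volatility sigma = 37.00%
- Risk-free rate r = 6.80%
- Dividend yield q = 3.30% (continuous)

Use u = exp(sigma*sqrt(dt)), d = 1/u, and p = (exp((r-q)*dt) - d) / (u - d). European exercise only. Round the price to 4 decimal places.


Answer: Price = V(0,0) = 0.2620

Derivation:
dt = T/N = 0.027767
u = exp(sigma*sqrt(dt)) = 1.063595; d = 1/u = 0.940208
p = (exp((r-q)*dt) - d) / (u - d) = 0.492471
Discount per step: exp(-r*dt) = 0.998114
Stock lattice S(k, i) with i counting down-moves:
  k=0: S(0,0) = 9.9200
  k=1: S(1,0) = 10.5509; S(1,1) = 9.3269
  k=2: S(2,0) = 11.2218; S(2,1) = 9.9200; S(2,2) = 8.7692
  k=3: S(3,0) = 11.9355; S(3,1) = 10.5509; S(3,2) = 9.3269; S(3,3) = 8.2449
Terminal payoffs V(N, i) = max(S_T - K, 0):
  V(3,0) = 1.585485; V(3,1) = 0.200859; V(3,2) = 0.000000; V(3,3) = 0.000000
Backward induction: V(k, i) = exp(-r*dt) * [p * V(k+1, i) + (1-p) * V(k+1, i+1)].
  V(2,0) = exp(-r*dt) * [p*1.585485 + (1-p)*0.200859] = 0.881083
  V(2,1) = exp(-r*dt) * [p*0.200859 + (1-p)*0.000000] = 0.098731
  V(2,2) = exp(-r*dt) * [p*0.000000 + (1-p)*0.000000] = 0.000000
  V(1,0) = exp(-r*dt) * [p*0.881083 + (1-p)*0.098731] = 0.483104
  V(1,1) = exp(-r*dt) * [p*0.098731 + (1-p)*0.000000] = 0.048530
  V(0,0) = exp(-r*dt) * [p*0.483104 + (1-p)*0.048530] = 0.262050


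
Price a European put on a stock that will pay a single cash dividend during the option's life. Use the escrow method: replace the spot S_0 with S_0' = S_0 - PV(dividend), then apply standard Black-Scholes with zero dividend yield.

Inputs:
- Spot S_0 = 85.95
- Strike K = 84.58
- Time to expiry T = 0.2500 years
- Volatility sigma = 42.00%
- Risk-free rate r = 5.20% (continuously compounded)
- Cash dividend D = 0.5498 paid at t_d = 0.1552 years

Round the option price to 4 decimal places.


Answer: Price = 6.1443

Derivation:
PV(D) = D * exp(-r * t_d) = 0.5498 * 0.99196208 = 0.54538075
S_0' = S_0 - PV(D) = 85.9500 - 0.54538075 = 85.40461925
d1 = (ln(S_0'/K) + (r + sigma^2/2)*T) / (sigma*sqrt(T)) = 0.21310646
d2 = d1 - sigma*sqrt(T) = 0.00310646
exp(-rT) = 0.98708414
N(-d1) = 0.41562196; N(-d2) = 0.49876070
P = K * exp(-rT) * N(-d2) - S_0' * N(-d1) = 84.5800 * 0.98708414 * 0.49876070 - 85.40461925 * 0.41562196 = 6.1443


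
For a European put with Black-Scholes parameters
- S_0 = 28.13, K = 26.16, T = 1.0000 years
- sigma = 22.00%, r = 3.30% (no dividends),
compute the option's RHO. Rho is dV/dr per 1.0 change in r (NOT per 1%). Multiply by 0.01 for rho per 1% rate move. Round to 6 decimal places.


d1 = 0.5900231632; d2 = 0.3700231632
phi(d1) = 0.3352086183; exp(-qT) = 1.0000000000; exp(-rT) = 0.9675385596
N(-d2) = 0.3556826158
Rho = -K*T*exp(-rT)*N(-d2) = -26.1600 * 1.0000 * 0.9675385596 * 0.3556826158 = -9.002615

Answer: Rho = -9.002615


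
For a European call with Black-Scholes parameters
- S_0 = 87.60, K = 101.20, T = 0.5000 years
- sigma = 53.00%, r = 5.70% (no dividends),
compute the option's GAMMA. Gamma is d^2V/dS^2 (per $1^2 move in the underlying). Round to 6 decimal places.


d1 = -0.1216564113; d2 = -0.4964230053
phi(d1) = 0.3960009478; exp(-qT) = 1.0000000000; exp(-rT) = 0.9719022941
Gamma = exp(-qT) * phi(d1) / (S * sigma * sqrt(T)) = 1.0000000000 * 0.3960009478 / (87.6000 * 0.5300 * 0.7071067812) = 0.012062

Answer: Gamma = 0.012062


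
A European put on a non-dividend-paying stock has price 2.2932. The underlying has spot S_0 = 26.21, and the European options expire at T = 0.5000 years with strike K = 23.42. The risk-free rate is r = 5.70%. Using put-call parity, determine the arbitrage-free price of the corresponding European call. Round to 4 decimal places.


Answer: Call price = 5.7412

Derivation:
Put-call parity: C - P = S_0 * exp(-qT) - K * exp(-rT).
S_0 * exp(-qT) = 26.2100 * 1.00000000 = 26.21000000
K * exp(-rT) = 23.4200 * 0.97190229 = 22.76195173
C = P + S*exp(-qT) - K*exp(-rT)
C = 2.2932 + 26.21000000 - 22.76195173 = 5.7412


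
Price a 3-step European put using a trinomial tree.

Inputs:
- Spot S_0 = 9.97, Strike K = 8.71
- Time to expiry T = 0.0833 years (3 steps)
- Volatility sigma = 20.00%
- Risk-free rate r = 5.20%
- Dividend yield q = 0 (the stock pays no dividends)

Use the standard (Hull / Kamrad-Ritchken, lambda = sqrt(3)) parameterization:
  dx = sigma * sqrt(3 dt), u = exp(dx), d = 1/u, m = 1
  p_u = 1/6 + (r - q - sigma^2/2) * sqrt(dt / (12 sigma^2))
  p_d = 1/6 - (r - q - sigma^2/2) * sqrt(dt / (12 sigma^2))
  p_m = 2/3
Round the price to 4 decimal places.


Answer: Price = V(0,0) = 0.0013

Derivation:
dt = T/N = 0.027767; dx = sigma*sqrt(3*dt) = 0.057723
u = exp(dx) = 1.059422; d = 1/u = 0.943911
p_u = 0.174363, p_m = 0.666667, p_d = 0.158970
Discount per step: exp(-r*dt) = 0.998557
Stock lattice S(k, j) with j the centered position index:
  k=0: S(0,+0) = 9.9700
  k=1: S(1,-1) = 9.4108; S(1,+0) = 9.9700; S(1,+1) = 10.5624
  k=2: S(2,-2) = 8.8829; S(2,-1) = 9.4108; S(2,+0) = 9.9700; S(2,+1) = 10.5624; S(2,+2) = 11.1901
  k=3: S(3,-3) = 8.3847; S(3,-2) = 8.8829; S(3,-1) = 9.4108; S(3,+0) = 9.9700; S(3,+1) = 10.5624; S(3,+2) = 11.1901; S(3,+3) = 11.8550
Terminal payoffs V(N, j) = max(K - S_T, 0):
  V(3,-3) = 0.325287; V(3,-2) = 0.000000; V(3,-1) = 0.000000; V(3,+0) = 0.000000; V(3,+1) = 0.000000; V(3,+2) = 0.000000; V(3,+3) = 0.000000
Backward induction: V(k, j) = exp(-r*dt) * [p_u * V(k+1, j+1) + p_m * V(k+1, j) + p_d * V(k+1, j-1)]
  V(2,-2) = exp(-r*dt) * [p_u*0.000000 + p_m*0.000000 + p_d*0.325287] = 0.051636
  V(2,-1) = exp(-r*dt) * [p_u*0.000000 + p_m*0.000000 + p_d*0.000000] = 0.000000
  V(2,+0) = exp(-r*dt) * [p_u*0.000000 + p_m*0.000000 + p_d*0.000000] = 0.000000
  V(2,+1) = exp(-r*dt) * [p_u*0.000000 + p_m*0.000000 + p_d*0.000000] = 0.000000
  V(2,+2) = exp(-r*dt) * [p_u*0.000000 + p_m*0.000000 + p_d*0.000000] = 0.000000
  V(1,-1) = exp(-r*dt) * [p_u*0.000000 + p_m*0.000000 + p_d*0.051636] = 0.008197
  V(1,+0) = exp(-r*dt) * [p_u*0.000000 + p_m*0.000000 + p_d*0.000000] = 0.000000
  V(1,+1) = exp(-r*dt) * [p_u*0.000000 + p_m*0.000000 + p_d*0.000000] = 0.000000
  V(0,+0) = exp(-r*dt) * [p_u*0.000000 + p_m*0.000000 + p_d*0.008197] = 0.001301


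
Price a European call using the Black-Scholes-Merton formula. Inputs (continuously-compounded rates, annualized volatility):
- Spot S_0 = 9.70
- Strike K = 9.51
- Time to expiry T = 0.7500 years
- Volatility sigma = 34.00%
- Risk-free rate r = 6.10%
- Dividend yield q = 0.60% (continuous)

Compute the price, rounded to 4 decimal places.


d1 = (ln(S/K) + (r - q + 0.5*sigma^2) * T) / (sigma * sqrt(T)) = 0.35449989
d2 = d1 - sigma * sqrt(T) = 0.06005125
exp(-rT) = 0.95528075; exp(-qT) = 0.99551011
C = S_0 * exp(-qT) * N(d1) - K * exp(-rT) * N(d2)
N(d1) = 0.63851786; N(d2) = 0.52394259
C = 9.7000 * 0.99551011 * 0.63851786 - 9.5100 * 0.95528075 * 0.52394259 = 1.4059

Answer: Price = 1.4059


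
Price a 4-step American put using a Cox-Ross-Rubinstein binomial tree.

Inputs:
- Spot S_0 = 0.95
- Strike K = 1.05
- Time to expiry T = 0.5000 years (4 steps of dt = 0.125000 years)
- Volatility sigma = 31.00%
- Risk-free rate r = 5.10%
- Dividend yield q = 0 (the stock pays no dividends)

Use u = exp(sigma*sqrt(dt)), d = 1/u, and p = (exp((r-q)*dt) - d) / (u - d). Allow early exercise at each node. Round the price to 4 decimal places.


Answer: Price = V(0,0) = 0.1372

Derivation:
dt = T/N = 0.125000
u = exp(sigma*sqrt(dt)) = 1.115833; d = 1/u = 0.896191
p = (exp((r-q)*dt) - d) / (u - d) = 0.501744
Discount per step: exp(-r*dt) = 0.993645
Stock lattice S(k, i) with i counting down-moves:
  k=0: S(0,0) = 0.9500
  k=1: S(1,0) = 1.0600; S(1,1) = 0.8514
  k=2: S(2,0) = 1.1828; S(2,1) = 0.9500; S(2,2) = 0.7630
  k=3: S(3,0) = 1.3198; S(3,1) = 1.0600; S(3,2) = 0.8514; S(3,3) = 0.6838
  k=4: S(4,0) = 1.4727; S(4,1) = 1.1828; S(4,2) = 0.9500; S(4,3) = 0.7630; S(4,4) = 0.6128
Terminal payoffs V(N, i) = max(K - S_T, 0):
  V(4,0) = 0.000000; V(4,1) = 0.000000; V(4,2) = 0.100000; V(4,3) = 0.286999; V(4,4) = 0.437189
Backward induction: V(k, i) = exp(-r*dt) * [p * V(k+1, i) + (1-p) * V(k+1, i+1)]; then take max(V_cont, immediate exercise) for American.
  V(3,0) = exp(-r*dt) * [p*0.000000 + (1-p)*0.000000] = 0.000000; exercise = 0.000000; V(3,0) = max -> 0.000000
  V(3,1) = exp(-r*dt) * [p*0.000000 + (1-p)*0.100000] = 0.049509; exercise = 0.000000; V(3,1) = max -> 0.049509
  V(3,2) = exp(-r*dt) * [p*0.100000 + (1-p)*0.286999] = 0.191946; exercise = 0.198618; V(3,2) = max -> 0.198618
  V(3,3) = exp(-r*dt) * [p*0.286999 + (1-p)*0.437189] = 0.359533; exercise = 0.366206; V(3,3) = max -> 0.366206
  V(2,0) = exp(-r*dt) * [p*0.000000 + (1-p)*0.049509] = 0.024511; exercise = 0.000000; V(2,0) = max -> 0.024511
  V(2,1) = exp(-r*dt) * [p*0.049509 + (1-p)*0.198618] = 0.123017; exercise = 0.100000; V(2,1) = max -> 0.123017
  V(2,2) = exp(-r*dt) * [p*0.198618 + (1-p)*0.366206] = 0.280327; exercise = 0.286999; V(2,2) = max -> 0.286999
  V(1,0) = exp(-r*dt) * [p*0.024511 + (1-p)*0.123017] = 0.073125; exercise = 0.000000; V(1,0) = max -> 0.073125
  V(1,1) = exp(-r*dt) * [p*0.123017 + (1-p)*0.286999] = 0.203421; exercise = 0.198618; V(1,1) = max -> 0.203421
  V(0,0) = exp(-r*dt) * [p*0.073125 + (1-p)*0.203421] = 0.137168; exercise = 0.100000; V(0,0) = max -> 0.137168
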